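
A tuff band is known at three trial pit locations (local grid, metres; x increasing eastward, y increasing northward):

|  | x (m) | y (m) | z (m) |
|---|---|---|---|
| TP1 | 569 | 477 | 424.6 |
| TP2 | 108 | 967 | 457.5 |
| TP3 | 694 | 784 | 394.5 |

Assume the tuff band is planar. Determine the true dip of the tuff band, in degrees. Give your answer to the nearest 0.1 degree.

7.5°

Let the plane be z = a·x + b·y + c.
TP2−TP1: −461a + 490b = 32.9;  TP3−TP1: 125a + 307b = −30.1.
Solving gives a = −0.12254, b = −0.04815.
Gradient magnitude |∇z| = √(a² + b²) = √(0.01502 + 0.00232) = 0.13166.
True dip = arctan(0.13166) = 7.5°, dipping toward ENE (azimuth ≈ 069°).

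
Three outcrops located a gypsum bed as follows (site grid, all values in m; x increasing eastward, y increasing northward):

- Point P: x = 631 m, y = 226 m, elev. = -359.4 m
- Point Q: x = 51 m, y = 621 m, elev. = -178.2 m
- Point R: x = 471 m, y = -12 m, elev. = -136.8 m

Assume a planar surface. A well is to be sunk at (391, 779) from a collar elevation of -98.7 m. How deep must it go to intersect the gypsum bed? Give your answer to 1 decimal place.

379.5 m

Let the plane be z = a·x + b·y + c.
Point Q−Point P: −580a + 395b = 181.2;  Point R−Point P: −160a − 238b = 222.6.
Solving gives a = −0.65123, b = −0.49750.
Then c = -359.4 − a·631 − b·226 = 163.96.
At (391, 779): z_contact = −254.63 − 387.55 + 163.96 = -478.22 m.
Depth below ground = -98.7 − (-478.22) = 379.5 m.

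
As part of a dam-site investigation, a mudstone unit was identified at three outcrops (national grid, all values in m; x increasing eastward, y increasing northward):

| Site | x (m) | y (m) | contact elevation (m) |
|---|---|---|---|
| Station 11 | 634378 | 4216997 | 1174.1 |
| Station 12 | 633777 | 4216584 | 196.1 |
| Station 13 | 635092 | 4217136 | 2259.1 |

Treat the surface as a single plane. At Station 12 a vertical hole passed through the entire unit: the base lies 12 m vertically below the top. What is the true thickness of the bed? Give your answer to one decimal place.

6.7 m

Two edge vectors: Station 11→Station 12 = (-601, -413, -978), Station 11→Station 13 = (714, 139, 1085).
Normal n = (Station 11→Station 12) × (Station 11→Station 13) = (-312163, -46207, 211343).
So ∂z/∂x = −n_x/n_z = 1.47704 and ∂z/∂y = −n_y/n_z = 0.21864.
|∇z| = √(a²+b²) = 1.49314, so dip δ = arctan(1.49314) = 56.19°.
True thickness = vertical thickness × cos δ = 12 × cos 56.19° = 6.7 m.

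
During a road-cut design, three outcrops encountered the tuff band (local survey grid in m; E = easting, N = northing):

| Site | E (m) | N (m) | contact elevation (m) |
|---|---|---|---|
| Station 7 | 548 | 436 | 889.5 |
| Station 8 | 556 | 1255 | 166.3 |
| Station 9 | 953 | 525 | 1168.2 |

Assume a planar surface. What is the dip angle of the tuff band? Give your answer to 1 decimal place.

Let the plane be z = a·E + b·N + c.
Station 8−Station 7: 8a + 819b = −723.2;  Station 9−Station 7: 405a + 89b = 278.7.
Solving gives a = 0.88409, b = −0.89166.
Gradient magnitude |∇z| = √(a² + b²) = √(0.78162 + 0.79506) = 1.25566.
True dip = arctan(1.25566) = 51.5°, dipping toward NW (azimuth ≈ 315°).

51.5°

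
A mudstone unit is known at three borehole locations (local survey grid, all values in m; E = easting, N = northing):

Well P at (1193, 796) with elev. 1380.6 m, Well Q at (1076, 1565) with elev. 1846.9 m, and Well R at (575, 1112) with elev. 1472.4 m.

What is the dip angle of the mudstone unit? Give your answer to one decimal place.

33.3°

Let the plane be z = a·E + b·N + c.
Well Q−Well P: −117a + 769b = 466.3;  Well R−Well P: −618a + 316b = 91.8.
Solving gives a = 0.17514, b = 0.63302.
Gradient magnitude |∇z| = √(a² + b²) = √(0.03067 + 0.40071) = 0.65680.
True dip = arctan(0.65680) = 33.3°, dipping toward SSW (azimuth ≈ 195°).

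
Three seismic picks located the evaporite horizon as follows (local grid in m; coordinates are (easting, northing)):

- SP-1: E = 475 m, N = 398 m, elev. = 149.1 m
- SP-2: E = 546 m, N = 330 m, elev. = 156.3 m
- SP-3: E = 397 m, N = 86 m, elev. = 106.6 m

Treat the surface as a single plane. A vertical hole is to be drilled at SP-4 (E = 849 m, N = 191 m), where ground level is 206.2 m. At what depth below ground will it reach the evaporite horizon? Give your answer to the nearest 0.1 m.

5.6 m

Let the plane be z = a·E + b·N + c.
SP-2−SP-1: 71a − 68b = 7.2;  SP-3−SP-1: −78a − 312b = −42.5.
Solving gives a = 0.18708, b = 0.08945.
Then c = 149.1 − a·475 − b·398 = 24.64.
At (849, 191): z_contact = 158.83 + 17.08 + 24.64 = 200.55 m.
Depth below ground = 206.2 − 200.55 = 5.6 m.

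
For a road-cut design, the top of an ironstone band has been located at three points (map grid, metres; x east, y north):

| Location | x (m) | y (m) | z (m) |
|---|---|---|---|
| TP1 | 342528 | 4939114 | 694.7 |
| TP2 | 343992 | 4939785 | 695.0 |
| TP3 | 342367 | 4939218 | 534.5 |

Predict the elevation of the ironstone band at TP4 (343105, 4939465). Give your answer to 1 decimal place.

Let the plane be z = a·x + b·y + c.
TP2−TP1: 1464a + 671b = 0.3;  TP3−TP1: −161a + 104b = −160.2.
Solving gives a = 0.413103228, b = −0.900869041.
Then c = 694.7 − a·342528 − b·4939114 = 4308690.17.
At (343105, 4939465): z = 141737.8 − 4449811.1 + 4308690.17 = 616.9 m.

616.9 m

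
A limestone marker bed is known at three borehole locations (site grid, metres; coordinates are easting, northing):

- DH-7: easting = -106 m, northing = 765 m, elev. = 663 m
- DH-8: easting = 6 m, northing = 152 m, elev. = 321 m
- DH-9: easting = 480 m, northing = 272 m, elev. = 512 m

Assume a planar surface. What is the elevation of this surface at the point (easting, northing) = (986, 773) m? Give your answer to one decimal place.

941.0 m

Two edge vectors: DH-7→DH-8 = (112, -613, -342), DH-7→DH-9 = (586, -493, -151).
Normal n = (DH-7→DH-8) × (DH-7→DH-9) = (-76043, -183500, 304002).
So ∂z/∂easting = −n_x/n_z = 0.25014 and ∂z/∂northing = −n_y/n_z = 0.60361.
Intercept c from DH-7: 663 + 26.51 − 461.77 = 227.75.
At (986, 773): z = 246.6 + 466.6 + 227.75 = 941.0 m.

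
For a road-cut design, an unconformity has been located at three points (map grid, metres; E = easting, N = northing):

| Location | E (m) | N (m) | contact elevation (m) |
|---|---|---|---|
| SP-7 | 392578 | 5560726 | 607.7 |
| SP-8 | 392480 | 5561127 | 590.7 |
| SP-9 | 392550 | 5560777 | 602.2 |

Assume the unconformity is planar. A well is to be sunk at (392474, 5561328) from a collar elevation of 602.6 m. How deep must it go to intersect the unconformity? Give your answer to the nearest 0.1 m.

Let the plane be z = a·E + b·N + c.
SP-8−SP-7: −98a + 401b = −17;  SP-9−SP-7: −28a + 51b = −5.5.
Solving gives a = 0.214847512, b = 0.010112360.
Then c = 607.7 − a·392578 − b·5560726 = −139968.77.
At (392474, 5561328): z_contact = 84322.06 + 56238.15 − 139968.77 = 591.44 m.
Depth below ground = 602.6 − 591.44 = 11.2 m.

11.2 m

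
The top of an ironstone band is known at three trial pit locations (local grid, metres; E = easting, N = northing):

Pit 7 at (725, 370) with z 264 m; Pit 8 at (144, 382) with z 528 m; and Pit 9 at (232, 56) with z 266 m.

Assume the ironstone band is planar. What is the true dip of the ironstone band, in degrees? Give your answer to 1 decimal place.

39.2°

Let the plane be z = a·E + b·N + c.
Pit 8−Pit 7: −581a + 12b = 264;  Pit 9−Pit 7: −493a − 314b = 2.
Solving gives a = −0.44024, b = 0.68484.
Gradient magnitude |∇z| = √(a² + b²) = √(0.19381 + 0.46901) = 0.81414.
True dip = arctan(0.81414) = 39.2°, dipping toward SSE (azimuth ≈ 147°).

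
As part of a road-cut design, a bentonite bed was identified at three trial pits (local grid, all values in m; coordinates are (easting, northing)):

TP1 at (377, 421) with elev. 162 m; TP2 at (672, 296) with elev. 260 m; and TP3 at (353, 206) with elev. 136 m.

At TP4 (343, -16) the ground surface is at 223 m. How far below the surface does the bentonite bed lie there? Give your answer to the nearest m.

Let the plane be z = a·E + b·N + c.
TP2−TP1: 295a − 125b = 98;  TP3−TP1: −24a − 215b = −26.
Solving gives a = 0.36613, b = 0.08006.
Then c = 162 − a·377 − b·421 = −9.74.
At (343, -16): z_contact = 125.6 − 1.3 − 9.74 = 114.6 m.
Depth below ground = 223 − 114.6 = 108 m.

108 m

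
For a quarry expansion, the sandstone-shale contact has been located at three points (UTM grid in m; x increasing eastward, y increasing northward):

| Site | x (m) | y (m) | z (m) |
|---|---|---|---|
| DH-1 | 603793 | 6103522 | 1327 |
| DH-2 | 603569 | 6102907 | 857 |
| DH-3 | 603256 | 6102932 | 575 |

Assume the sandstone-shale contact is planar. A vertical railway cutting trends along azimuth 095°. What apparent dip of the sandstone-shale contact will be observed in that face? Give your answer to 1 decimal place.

41.8°

Two edge vectors: DH-1→DH-2 = (-224, -615, -470), DH-1→DH-3 = (-537, -590, -752).
Normal n = (DH-1→DH-2) × (DH-1→DH-3) = (185180, 83942, -198095).
So ∂z/∂x = −n_x/n_z = 0.93480 and ∂z/∂y = −n_y/n_z = 0.42375.
Unit vector along 095° is (sin 95°, cos 95°) = (0.9962, -0.0872).
Slope in that direction = a·(0.9962) + b·(-0.0872) = 0.89431.
Apparent dip = arctan|0.89431| = 41.8° (true dip is 45.7°, so apparent ≤ true as expected).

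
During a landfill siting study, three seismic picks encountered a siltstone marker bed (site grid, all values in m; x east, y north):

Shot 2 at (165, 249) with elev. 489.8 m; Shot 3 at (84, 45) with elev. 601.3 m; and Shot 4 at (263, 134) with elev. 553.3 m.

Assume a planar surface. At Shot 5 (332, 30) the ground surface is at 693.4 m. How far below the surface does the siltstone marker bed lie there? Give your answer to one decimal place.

82.8 m

Let the plane be z = a·x + b·y + c.
Shot 3−Shot 2: −81a − 204b = 111.5;  Shot 4−Shot 2: 98a − 115b = 63.5.
Solving gives a = 0.00449, b = −0.54835.
Then c = 489.8 − a·165 − b·249 = 625.60.
At (332, 30): z_contact = 1.49 − 16.45 + 625.60 = 610.64 m.
Depth below ground = 693.4 − 610.64 = 82.8 m.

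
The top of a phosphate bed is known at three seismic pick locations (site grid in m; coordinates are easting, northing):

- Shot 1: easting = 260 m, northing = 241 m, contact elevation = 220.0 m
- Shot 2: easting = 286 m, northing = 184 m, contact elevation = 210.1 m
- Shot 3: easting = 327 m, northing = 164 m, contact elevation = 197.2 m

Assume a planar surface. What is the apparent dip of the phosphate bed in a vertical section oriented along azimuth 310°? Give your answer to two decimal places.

Let the plane be z = a·easting + b·northing + c.
Shot 2−Shot 1: 26a − 57b = −9.9;  Shot 3−Shot 1: 67a − 77b = −22.8.
Solving gives a = −0.29571, b = 0.03880.
Unit vector along 310° is (sin 310°, cos 310°) = (-0.7660, 0.6428).
Slope in that direction = a·(-0.7660) + b·(0.6428) = 0.25147.
Apparent dip = arctan|0.25147| = 14.12° (true dip is 16.6°, so apparent ≤ true as expected).

14.12°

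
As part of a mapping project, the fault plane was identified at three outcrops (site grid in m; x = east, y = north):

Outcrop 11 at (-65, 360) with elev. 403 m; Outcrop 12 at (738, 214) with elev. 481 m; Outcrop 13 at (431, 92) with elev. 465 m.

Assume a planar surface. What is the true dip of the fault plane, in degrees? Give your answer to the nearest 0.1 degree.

Let the plane be z = a·x + b·y + c.
Outcrop 12−Outcrop 11: 803a − 146b = 78;  Outcrop 13−Outcrop 11: 496a − 268b = 62.
Solving gives a = 0.08300, b = −0.07772.
Gradient magnitude |∇z| = √(a² + b²) = √(0.00689 + 0.00604) = 0.11371.
True dip = arctan(0.11371) = 6.5°, dipping toward NW (azimuth ≈ 313°).

6.5°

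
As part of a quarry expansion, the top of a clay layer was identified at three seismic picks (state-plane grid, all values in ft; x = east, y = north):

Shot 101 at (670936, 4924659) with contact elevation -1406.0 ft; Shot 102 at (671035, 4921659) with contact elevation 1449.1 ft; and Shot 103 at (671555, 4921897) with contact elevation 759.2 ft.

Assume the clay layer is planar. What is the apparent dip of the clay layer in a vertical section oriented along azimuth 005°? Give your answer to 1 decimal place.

46.5°

Two edge vectors: Shot 101→Shot 102 = (99, -3000, 2855.1), Shot 101→Shot 103 = (619, -2762, 2165.2).
Normal n = (Shot 101→Shot 102) × (Shot 101→Shot 103) = (1390186.2, 1552952.1, 1583562).
So ∂z/∂x = −n_x/n_z = −0.87789 and ∂z/∂y = −n_y/n_z = −0.98067.
Unit vector along 005° is (sin 5°, cos 5°) = (0.0872, 0.9962).
Slope in that direction = a·(0.0872) + b·(0.9962) = −1.05345.
Apparent dip = arctan|1.05345| = 46.5° (true dip is 52.8°, so apparent ≤ true as expected).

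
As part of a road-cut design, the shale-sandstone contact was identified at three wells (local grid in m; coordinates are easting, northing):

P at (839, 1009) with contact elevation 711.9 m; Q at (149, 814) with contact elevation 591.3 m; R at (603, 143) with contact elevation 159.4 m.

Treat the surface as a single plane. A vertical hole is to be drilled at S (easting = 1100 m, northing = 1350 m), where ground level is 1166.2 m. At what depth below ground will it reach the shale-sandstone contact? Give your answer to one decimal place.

Let the plane be z = a·easting + b·northing + c.
Q−P: −690a − 195b = −120.6;  R−P: −236a − 866b = −552.5.
Solving gives a = −0.005980, b = 0.639620.
Then c = 711.9 − a·839 − b·1009 = 71.54.
At (1100, 1350): z_contact = −6.58 + 863.49 + 71.54 = 928.45 m.
Depth below ground = 1166.2 − 928.45 = 237.8 m.

237.8 m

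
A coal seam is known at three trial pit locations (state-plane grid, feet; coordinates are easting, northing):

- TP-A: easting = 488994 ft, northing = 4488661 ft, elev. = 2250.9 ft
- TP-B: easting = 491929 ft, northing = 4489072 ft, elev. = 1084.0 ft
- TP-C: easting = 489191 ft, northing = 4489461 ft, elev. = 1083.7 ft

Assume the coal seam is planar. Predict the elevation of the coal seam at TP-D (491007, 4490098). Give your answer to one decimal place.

Two edge vectors: TP-A→TP-B = (2935, 411, -1166.9), TP-A→TP-C = (197, 800, -1167.2).
Normal n = (TP-A→TP-B) × (TP-A→TP-C) = (453800.8, 3195852.7, 2267033).
So ∂z/∂easting = −n_x/n_z = −0.200173884 and ∂z/∂northing = −n_y/n_z = −1.409707181.
Intercept c from TP-A: 2250.9 + 97883.83 + 6327697.65 = 6427832.37.
At (491007, 4490098): z = −98286.8 − 6329723.4 + 6427832.37 = -177.8 ft.

-177.8 ft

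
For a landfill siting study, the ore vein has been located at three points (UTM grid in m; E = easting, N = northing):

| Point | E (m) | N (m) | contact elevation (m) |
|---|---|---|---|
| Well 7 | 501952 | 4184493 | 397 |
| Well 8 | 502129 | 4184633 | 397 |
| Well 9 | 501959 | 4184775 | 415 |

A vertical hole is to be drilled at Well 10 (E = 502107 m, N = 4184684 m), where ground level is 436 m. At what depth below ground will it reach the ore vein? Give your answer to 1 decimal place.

34.5 m

Two edge vectors: Well 7→Well 8 = (177, 140, 0), Well 7→Well 9 = (7, 282, 18).
Normal n = (Well 7→Well 8) × (Well 7→Well 9) = (2520, -3186, 48934).
So ∂z/∂E = −n_x/n_z = −0.051497936 and ∂z/∂N = −n_y/n_z = 0.065108105.
Intercept c from Well 7: 397 + 25849.49 − 272444.41 = −246197.92.
At (502107, 4184684): z_contact = −25857.47 + 272456.84 − 246197.92 = 401.45 m.
Depth below ground = 436 − 401.45 = 34.5 m.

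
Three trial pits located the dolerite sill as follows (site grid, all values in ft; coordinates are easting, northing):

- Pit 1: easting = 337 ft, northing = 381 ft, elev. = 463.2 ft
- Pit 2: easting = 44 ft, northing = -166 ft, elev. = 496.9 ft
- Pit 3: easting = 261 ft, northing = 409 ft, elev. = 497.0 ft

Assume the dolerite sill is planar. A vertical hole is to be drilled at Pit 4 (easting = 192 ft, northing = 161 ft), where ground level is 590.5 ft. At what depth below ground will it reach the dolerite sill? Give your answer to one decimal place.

103.1 ft

Two edge vectors: Pit 1→Pit 2 = (-293, -547, 33.7), Pit 1→Pit 3 = (-76, 28, 33.8).
Normal n = (Pit 1→Pit 2) × (Pit 1→Pit 3) = (-19432.2, 7342.2, -49776).
So ∂z/∂easting = −n_x/n_z = −0.39039 and ∂z/∂northing = −n_y/n_z = 0.14750.
Intercept c from Pit 1: 463.2 + 131.56 − 56.20 = 538.56.
At (192, 161): z_contact = −74.96 + 23.75 + 538.56 = 487.36 ft.
Depth below ground = 590.5 − 487.36 = 103.1 ft.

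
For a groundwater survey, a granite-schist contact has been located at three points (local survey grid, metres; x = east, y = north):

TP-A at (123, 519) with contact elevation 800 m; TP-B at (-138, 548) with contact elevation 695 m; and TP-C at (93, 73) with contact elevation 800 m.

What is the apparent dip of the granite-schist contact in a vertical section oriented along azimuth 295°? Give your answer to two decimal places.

Two edge vectors: TP-A→TP-B = (-261, 29, -105), TP-A→TP-C = (-30, -446, 0).
Normal n = (TP-A→TP-B) × (TP-A→TP-C) = (-46830, 3150, 117276).
So ∂z/∂x = −n_x/n_z = 0.39931 and ∂z/∂y = −n_y/n_z = −0.02686.
Unit vector along 295° is (sin 295°, cos 295°) = (-0.9063, 0.4226).
Slope in that direction = a·(-0.9063) + b·(0.4226) = −0.37325.
Apparent dip = arctan|0.37325| = 20.47° (true dip is 21.8°, so apparent ≤ true as expected).

20.47°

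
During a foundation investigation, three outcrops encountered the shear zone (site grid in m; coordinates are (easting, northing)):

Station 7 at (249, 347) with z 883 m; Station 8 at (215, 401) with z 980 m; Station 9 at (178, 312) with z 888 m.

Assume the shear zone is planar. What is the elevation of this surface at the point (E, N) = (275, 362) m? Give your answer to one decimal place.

Two edge vectors: Station 7→Station 8 = (-34, 54, 97), Station 7→Station 9 = (-71, -35, 5).
Normal n = (Station 7→Station 8) × (Station 7→Station 9) = (3665, -6717, 5024).
So ∂z/∂E = −n_x/n_z = −0.72950 and ∂z/∂N = −n_y/n_z = 1.33698.
Intercept c from Station 7: 883 + 181.65 − 463.93 = 600.71.
At (275, 362): z = −200.6 + 484.0 + 600.71 = 884.1 m.

884.1 m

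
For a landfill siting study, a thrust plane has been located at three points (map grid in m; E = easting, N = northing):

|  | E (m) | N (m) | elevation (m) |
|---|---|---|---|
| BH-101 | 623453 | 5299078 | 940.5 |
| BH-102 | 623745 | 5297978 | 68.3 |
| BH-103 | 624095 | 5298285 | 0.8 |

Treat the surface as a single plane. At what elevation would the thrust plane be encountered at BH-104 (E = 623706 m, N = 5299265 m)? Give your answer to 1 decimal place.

870.7 m

Let the plane be z = a·E + b·N + c.
BH-102−BH-101: 292a − 1100b = −872.2;  BH-103−BH-101: 642a − 793b = −939.7.
Solving gives a = −0.720572471, b = 0.601629853.
Then c = 940.5 − a·623453 − b·5299078 = −2737899.95.
At (623706, 5299265): z = −449425.4 + 3188196.0 − 2737899.95 = 870.7 m.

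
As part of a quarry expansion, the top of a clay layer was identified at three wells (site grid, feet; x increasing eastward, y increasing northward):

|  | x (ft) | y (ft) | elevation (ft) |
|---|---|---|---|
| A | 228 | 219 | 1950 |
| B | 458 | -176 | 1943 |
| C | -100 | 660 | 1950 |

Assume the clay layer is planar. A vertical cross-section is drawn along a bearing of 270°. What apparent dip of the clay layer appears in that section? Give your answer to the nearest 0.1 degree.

Let the plane be z = a·x + b·y + c.
B−A: 230a − 395b = −7;  C−A: −328a + 441b = 0.
Solving gives a = 0.10974, b = 0.08162.
Unit vector along 270° is (sin 270°, cos 270°) = (-1.0000, -0.0000).
Slope in that direction = a·(-1.0000) + b·(-0.0000) = −0.10974.
Apparent dip = arctan|0.10974| = 6.3° (true dip is 7.8°, so apparent ≤ true as expected).

6.3°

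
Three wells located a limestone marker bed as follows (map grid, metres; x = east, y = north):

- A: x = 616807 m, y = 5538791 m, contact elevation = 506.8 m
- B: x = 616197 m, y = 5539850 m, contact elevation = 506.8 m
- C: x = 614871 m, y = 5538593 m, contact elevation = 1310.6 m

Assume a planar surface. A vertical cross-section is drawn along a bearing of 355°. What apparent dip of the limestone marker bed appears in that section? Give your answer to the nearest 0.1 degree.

Two edge vectors: A→B = (-610, 1059, 0), A→C = (-1936, -198, 803.8).
Normal n = (A→B) × (A→C) = (851224.2, 490318, 2171004).
So ∂z/∂x = −n_x/n_z = −0.39209 and ∂z/∂y = −n_y/n_z = −0.22585.
Unit vector along 355° is (sin 355°, cos 355°) = (-0.0872, 0.9962).
Slope in that direction = a·(-0.0872) + b·(0.9962) = −0.19082.
Apparent dip = arctan|0.19082| = 10.8° (true dip is 24.3°, so apparent ≤ true as expected).

10.8°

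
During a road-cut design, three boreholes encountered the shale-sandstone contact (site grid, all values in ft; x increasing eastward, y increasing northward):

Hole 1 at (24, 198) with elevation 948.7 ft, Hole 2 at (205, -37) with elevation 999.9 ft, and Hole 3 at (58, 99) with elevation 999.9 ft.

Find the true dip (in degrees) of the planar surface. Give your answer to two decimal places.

Two edge vectors: Hole 1→Hole 2 = (181, -235, 51.2), Hole 1→Hole 3 = (34, -99, 51.2).
Normal n = (Hole 1→Hole 2) × (Hole 1→Hole 3) = (-6963.2, -7526.4, -9929).
So ∂z/∂x = −n_x/n_z = −0.70130 and ∂z/∂y = −n_y/n_z = −0.75802.
Gradient magnitude |∇z| = √(a² + b²) = √(0.49182 + 0.57460) = 1.03268.
True dip = arctan(1.03268) = 45.92°, dipping toward NE (azimuth ≈ 043°).

45.92°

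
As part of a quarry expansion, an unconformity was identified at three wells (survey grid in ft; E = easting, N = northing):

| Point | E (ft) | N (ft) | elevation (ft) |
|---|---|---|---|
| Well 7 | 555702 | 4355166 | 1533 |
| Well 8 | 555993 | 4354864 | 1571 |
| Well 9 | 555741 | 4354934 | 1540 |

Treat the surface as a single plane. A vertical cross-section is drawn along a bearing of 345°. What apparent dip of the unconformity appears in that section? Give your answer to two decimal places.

2.33°

Two edge vectors: Well 7→Well 8 = (291, -302, 38), Well 7→Well 9 = (39, -232, 7).
Normal n = (Well 7→Well 8) × (Well 7→Well 9) = (6702, -555, -55734).
So ∂z/∂E = −n_x/n_z = 0.12025 and ∂z/∂N = −n_y/n_z = −0.00996.
Unit vector along 345° is (sin 345°, cos 345°) = (-0.2588, 0.9659).
Slope in that direction = a·(-0.2588) + b·(0.9659) = −0.04074.
Apparent dip = arctan|0.04074| = 2.33° (true dip is 6.9°, so apparent ≤ true as expected).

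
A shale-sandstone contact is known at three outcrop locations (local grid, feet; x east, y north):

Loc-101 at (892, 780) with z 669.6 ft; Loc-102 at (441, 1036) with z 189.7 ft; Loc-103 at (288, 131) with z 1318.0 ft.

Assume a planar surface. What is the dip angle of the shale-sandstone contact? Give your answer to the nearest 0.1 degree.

Two edge vectors: Loc-101→Loc-102 = (-451, 256, -479.9), Loc-101→Loc-103 = (-604, -649, 648.4).
Normal n = (Loc-101→Loc-102) × (Loc-101→Loc-103) = (-145464.7, 582288, 447323).
So ∂z/∂x = −n_x/n_z = 0.32519 and ∂z/∂y = −n_y/n_z = −1.30172.
Gradient magnitude |∇z| = √(a² + b²) = √(0.10575 + 1.69447) = 1.34172.
True dip = arctan(1.34172) = 53.3°, dipping toward NNW (azimuth ≈ 346°).

53.3°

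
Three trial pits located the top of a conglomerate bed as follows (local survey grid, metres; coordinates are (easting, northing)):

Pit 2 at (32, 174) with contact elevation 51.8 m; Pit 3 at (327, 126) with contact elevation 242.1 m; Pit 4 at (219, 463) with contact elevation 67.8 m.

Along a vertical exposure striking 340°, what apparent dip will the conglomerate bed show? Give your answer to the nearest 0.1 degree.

27.0°

Two edge vectors: Pit 2→Pit 3 = (295, -48, 190.3), Pit 2→Pit 4 = (187, 289, 16).
Normal n = (Pit 2→Pit 3) × (Pit 2→Pit 4) = (-55764.7, 30866.1, 94231).
So ∂z/∂E = −n_x/n_z = 0.59179 and ∂z/∂N = −n_y/n_z = −0.32756.
Unit vector along 340° is (sin 340°, cos 340°) = (-0.3420, 0.9397).
Slope in that direction = a·(-0.3420) + b·(0.9397) = −0.51021.
Apparent dip = arctan|0.51021| = 27.0° (true dip is 34.1°, so apparent ≤ true as expected).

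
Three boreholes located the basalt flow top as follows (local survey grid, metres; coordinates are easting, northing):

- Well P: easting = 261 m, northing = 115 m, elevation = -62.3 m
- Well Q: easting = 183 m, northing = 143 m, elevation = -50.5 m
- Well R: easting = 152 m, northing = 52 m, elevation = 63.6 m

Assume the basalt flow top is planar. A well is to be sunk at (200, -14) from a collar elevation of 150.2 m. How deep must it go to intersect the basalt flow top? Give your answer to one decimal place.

41.6 m

Let the plane be z = a·easting + b·northing + c.
Well Q−Well P: −78a + 28b = 11.8;  Well R−Well P: −109a − 63b = 125.9.
Solving gives a = −0.53585, b = −1.07130.
Then c = -62.3 − a·261 − b·115 = 200.76.
At (200, -14): z_contact = −107.17 + 15.00 + 200.76 = 108.59 m.
Depth below ground = 150.2 − 108.59 = 41.6 m.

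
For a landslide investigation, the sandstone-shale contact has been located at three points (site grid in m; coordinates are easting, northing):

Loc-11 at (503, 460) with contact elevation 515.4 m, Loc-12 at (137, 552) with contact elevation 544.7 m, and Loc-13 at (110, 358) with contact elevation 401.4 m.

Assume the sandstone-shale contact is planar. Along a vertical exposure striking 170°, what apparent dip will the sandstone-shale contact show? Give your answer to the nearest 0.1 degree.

Two edge vectors: Loc-11→Loc-12 = (-366, 92, 29.3), Loc-11→Loc-13 = (-393, -102, -114).
Normal n = (Loc-11→Loc-12) × (Loc-11→Loc-13) = (-7499.4, -53238.9, 73488).
So ∂z/∂easting = −n_x/n_z = 0.10205 and ∂z/∂northing = −n_y/n_z = 0.72446.
Unit vector along 170° is (sin 170°, cos 170°) = (0.1736, -0.9848).
Slope in that direction = a·(0.1736) + b·(-0.9848) = −0.69573.
Apparent dip = arctan|0.69573| = 34.8° (true dip is 36.2°, so apparent ≤ true as expected).

34.8°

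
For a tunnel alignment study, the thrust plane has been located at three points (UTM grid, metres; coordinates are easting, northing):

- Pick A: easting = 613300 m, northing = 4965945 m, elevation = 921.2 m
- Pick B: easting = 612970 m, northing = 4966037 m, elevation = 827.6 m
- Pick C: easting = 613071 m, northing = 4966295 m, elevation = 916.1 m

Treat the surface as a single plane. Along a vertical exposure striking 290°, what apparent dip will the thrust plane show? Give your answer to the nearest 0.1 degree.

14.0°

Let the plane be z = a·easting + b·northing + c.
Pick B−Pick A: −330a + 92b = −93.6;  Pick C−Pick A: −229a + 350b = −5.1.
Solving gives a = 0.34195, b = 0.20916.
Unit vector along 290° is (sin 290°, cos 290°) = (-0.9397, 0.3420).
Slope in that direction = a·(-0.9397) + b·(0.3420) = −0.24979.
Apparent dip = arctan|0.24979| = 14.0° (true dip is 21.8°, so apparent ≤ true as expected).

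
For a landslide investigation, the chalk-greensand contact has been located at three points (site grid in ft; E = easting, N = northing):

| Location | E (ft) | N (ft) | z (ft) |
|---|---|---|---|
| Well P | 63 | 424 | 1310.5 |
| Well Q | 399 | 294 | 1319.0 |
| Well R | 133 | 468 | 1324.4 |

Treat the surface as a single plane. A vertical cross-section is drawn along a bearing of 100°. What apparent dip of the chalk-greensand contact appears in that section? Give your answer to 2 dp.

Let the plane be z = a·E + b·N + c.
Well Q−Well P: 336a − 130b = 8.5;  Well R−Well P: 70a + 44b = 13.9.
Solving gives a = 0.09132, b = 0.17063.
Unit vector along 100° is (sin 100°, cos 100°) = (0.9848, -0.1736).
Slope in that direction = a·(0.9848) + b·(-0.1736) = 0.06030.
Apparent dip = arctan|0.06030| = 3.45° (true dip is 11.0°, so apparent ≤ true as expected).

3.45°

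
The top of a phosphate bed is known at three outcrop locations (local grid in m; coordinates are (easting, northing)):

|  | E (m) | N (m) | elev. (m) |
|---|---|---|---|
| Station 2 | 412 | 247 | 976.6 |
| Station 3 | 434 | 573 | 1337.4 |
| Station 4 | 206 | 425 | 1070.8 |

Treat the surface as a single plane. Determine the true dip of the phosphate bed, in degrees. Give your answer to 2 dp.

Two edge vectors: Station 2→Station 3 = (22, 326, 360.8), Station 2→Station 4 = (-206, 178, 94.2).
Normal n = (Station 2→Station 3) × (Station 2→Station 4) = (-33513.2, -76397.2, 71072).
So ∂z/∂E = −n_x/n_z = 0.47154 and ∂z/∂N = −n_y/n_z = 1.07493.
Gradient magnitude |∇z| = √(a² + b²) = √(0.22235 + 1.15547) = 1.17380.
True dip = arctan(1.17380) = 49.57°, dipping toward SSW (azimuth ≈ 204°).

49.57°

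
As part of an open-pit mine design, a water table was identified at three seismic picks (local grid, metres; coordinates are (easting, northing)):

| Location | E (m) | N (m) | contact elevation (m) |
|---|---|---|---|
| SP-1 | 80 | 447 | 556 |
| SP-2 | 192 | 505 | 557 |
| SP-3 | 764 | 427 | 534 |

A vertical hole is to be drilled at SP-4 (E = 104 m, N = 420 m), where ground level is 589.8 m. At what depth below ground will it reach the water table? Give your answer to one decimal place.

36.5 m

Let the plane be z = a·E + b·N + c.
SP-2−SP-1: 112a + 58b = 1;  SP-3−SP-1: 684a − 20b = −22.
Solving gives a = −0.02997, b = 0.07511.
Then c = 556 − a·80 − b·447 = 524.82.
At (104, 420): z_contact = −3.12 + 31.55 + 524.82 = 553.25 m.
Depth below ground = 589.8 − 553.25 = 36.5 m.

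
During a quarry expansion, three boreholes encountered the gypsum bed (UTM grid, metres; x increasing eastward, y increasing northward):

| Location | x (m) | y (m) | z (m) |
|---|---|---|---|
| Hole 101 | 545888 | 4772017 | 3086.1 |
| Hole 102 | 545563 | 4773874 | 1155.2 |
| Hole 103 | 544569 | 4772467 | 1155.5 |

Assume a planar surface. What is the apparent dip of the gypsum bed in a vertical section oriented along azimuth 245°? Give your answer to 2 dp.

Let the plane be z = a·x + b·y + c.
Hole 102−Hole 101: −325a + 1857b = −1930.9;  Hole 103−Hole 101: −1319a + 450b = −1930.6.
Solving gives a = 1.17936, b = −0.83339.
Unit vector along 245° is (sin 245°, cos 245°) = (-0.9063, -0.4226).
Slope in that direction = a·(-0.9063) + b·(-0.4226) = −0.71666.
Apparent dip = arctan|0.71666| = 35.63° (true dip is 55.3°, so apparent ≤ true as expected).

35.63°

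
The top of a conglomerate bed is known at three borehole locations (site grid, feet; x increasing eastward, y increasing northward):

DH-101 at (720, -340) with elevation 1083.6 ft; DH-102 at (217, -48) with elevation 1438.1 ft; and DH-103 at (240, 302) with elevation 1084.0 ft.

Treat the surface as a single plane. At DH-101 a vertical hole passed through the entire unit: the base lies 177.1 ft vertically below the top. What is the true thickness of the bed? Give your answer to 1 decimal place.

95.9 ft

Let the plane be z = a·x + b·y + c.
DH-102−DH-101: −503a + 292b = 354.5;  DH-103−DH-101: −480a + 642b = 0.4.
Solving gives a = −1.24461, b = −0.92993.
|∇z| = √(a²+b²) = 1.55365, so dip δ = arctan(1.55365) = 57.23°.
True thickness = vertical thickness × cos δ = 177.1 × cos 57.23° = 95.9 ft.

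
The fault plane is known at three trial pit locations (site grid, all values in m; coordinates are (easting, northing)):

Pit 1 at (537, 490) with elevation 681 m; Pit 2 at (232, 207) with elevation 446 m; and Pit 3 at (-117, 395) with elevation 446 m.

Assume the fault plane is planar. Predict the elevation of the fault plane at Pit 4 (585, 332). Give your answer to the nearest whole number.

Two edge vectors: Pit 1→Pit 2 = (-305, -283, -235), Pit 1→Pit 3 = (-654, -95, -235).
Normal n = (Pit 1→Pit 2) × (Pit 1→Pit 3) = (44180, 82015, -156107).
So ∂z/∂E = −n_x/n_z = 0.28301 and ∂z/∂N = −n_y/n_z = 0.52538.
Intercept c from Pit 1: 681 − 151.98 − 257.43 = 271.59.
At (585, 332): z = 165.6 + 174.4 + 271.59 = 611.6 m.

612 m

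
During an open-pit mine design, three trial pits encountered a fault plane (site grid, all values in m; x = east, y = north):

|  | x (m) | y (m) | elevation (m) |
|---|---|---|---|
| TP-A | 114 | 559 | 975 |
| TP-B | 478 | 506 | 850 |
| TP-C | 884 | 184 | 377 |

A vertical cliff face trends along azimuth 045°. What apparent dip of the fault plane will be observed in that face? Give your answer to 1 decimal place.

Let the plane be z = a·x + b·y + c.
TP-B−TP-A: 364a − 53b = −125;  TP-C−TP-A: 770a − 375b = −598.
Solving gives a = −0.15865, b = 1.26891.
Unit vector along 045° is (sin 45°, cos 45°) = (0.7071, 0.7071).
Slope in that direction = a·(0.7071) + b·(0.7071) = 0.78507.
Apparent dip = arctan|0.78507| = 38.1° (true dip is 52.0°, so apparent ≤ true as expected).

38.1°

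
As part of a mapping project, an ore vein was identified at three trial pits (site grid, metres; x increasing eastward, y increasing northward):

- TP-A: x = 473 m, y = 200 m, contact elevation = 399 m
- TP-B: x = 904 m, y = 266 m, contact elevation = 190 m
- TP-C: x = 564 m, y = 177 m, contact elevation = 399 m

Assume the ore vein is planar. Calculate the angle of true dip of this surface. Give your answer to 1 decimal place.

Let the plane be z = a·x + b·y + c.
TP-B−TP-A: 431a + 66b = −209;  TP-C−TP-A: 91a − 23b = 0.
Solving gives a = −0.30197, b = −1.19474.
Gradient magnitude |∇z| = √(a² + b²) = √(0.09118 + 1.42739) = 1.23231.
True dip = arctan(1.23231) = 50.9°, dipping toward NNE (azimuth ≈ 014°).

50.9°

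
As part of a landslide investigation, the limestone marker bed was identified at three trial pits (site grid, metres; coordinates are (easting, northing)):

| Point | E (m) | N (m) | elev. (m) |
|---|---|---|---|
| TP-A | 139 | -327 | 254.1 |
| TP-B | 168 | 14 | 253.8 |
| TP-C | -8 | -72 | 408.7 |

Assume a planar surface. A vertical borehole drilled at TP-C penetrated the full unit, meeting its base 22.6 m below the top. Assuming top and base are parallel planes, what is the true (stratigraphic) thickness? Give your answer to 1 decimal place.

Let the plane be z = a·E + b·N + c.
TP-B−TP-A: 29a + 341b = −0.3;  TP-C−TP-A: −147a + 255b = 154.6.
Solving gives a = −0.91782, b = 0.07718.
|∇z| = √(a²+b²) = 0.92106, so dip δ = arctan(0.92106) = 42.65°.
True thickness = vertical thickness × cos δ = 22.6 × cos 42.65° = 16.6 m.

16.6 m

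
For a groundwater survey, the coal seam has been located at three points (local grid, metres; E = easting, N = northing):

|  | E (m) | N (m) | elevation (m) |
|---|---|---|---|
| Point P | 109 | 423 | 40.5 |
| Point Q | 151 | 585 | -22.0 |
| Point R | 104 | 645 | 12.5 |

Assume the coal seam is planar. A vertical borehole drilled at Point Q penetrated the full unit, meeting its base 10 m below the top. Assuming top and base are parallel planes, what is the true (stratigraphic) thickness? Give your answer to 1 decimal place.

7.3 m

Let the plane be z = a·E + b·N + c.
Point Q−Point P: 42a + 162b = −62.5;  Point R−Point P: −5a + 222b = −28.
Solving gives a = −0.92155, b = −0.14688.
|∇z| = √(a²+b²) = 0.93318, so dip δ = arctan(0.93318) = 43.02°.
True thickness = vertical thickness × cos δ = 10 × cos 43.02° = 7.3 m.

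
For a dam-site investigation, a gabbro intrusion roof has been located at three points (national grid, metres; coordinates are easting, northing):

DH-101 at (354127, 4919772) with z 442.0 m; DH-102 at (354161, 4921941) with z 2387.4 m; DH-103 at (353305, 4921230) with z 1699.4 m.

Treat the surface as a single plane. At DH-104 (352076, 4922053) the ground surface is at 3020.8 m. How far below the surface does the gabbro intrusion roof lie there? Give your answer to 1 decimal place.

Two edge vectors: DH-101→DH-102 = (34, 2169, 1945.4), DH-101→DH-103 = (-822, 1458, 1257.4).
Normal n = (DH-101→DH-102) × (DH-101→DH-103) = (-109092.6, -1641870.4, 1832490).
So ∂z/∂easting = −n_x/n_z = 0.059532439 and ∂z/∂northing = −n_y/n_z = 0.895977823.
Intercept c from DH-101: 442 − 21082.04 − 4408006.60 = −4428646.65.
At (352076, 4922053): z_contact = 20959.94 + 4410050.33 − 4428646.65 = 2363.62 m.
Depth below ground = 3020.8 − 2363.62 = 657.2 m.

657.2 m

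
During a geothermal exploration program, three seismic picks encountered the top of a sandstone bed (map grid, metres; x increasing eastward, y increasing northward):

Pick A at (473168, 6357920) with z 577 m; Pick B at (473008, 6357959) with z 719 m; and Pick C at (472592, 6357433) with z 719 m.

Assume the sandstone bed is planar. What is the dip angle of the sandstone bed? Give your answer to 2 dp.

43.49°

Two edge vectors: Pick A→Pick B = (-160, 39, 142), Pick A→Pick C = (-576, -487, 142).
Normal n = (Pick A→Pick B) × (Pick A→Pick C) = (74692, -59072, 100384).
So ∂z/∂x = −n_x/n_z = −0.74406 and ∂z/∂y = −n_y/n_z = 0.58846.
Gradient magnitude |∇z| = √(a² + b²) = √(0.55363 + 0.34629) = 0.94864.
True dip = arctan(0.94864) = 43.49°, dipping toward SE (azimuth ≈ 128°).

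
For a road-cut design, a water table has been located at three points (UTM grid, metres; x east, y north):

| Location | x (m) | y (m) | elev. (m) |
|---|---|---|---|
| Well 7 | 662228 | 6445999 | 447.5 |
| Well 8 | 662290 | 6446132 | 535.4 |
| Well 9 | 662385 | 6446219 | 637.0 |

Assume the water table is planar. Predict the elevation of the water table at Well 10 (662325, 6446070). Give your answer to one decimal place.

Two edge vectors: Well 7→Well 8 = (62, 133, 87.9), Well 7→Well 9 = (157, 220, 189.5).
Normal n = (Well 7→Well 8) × (Well 7→Well 9) = (5865.5, 2051.3, -7241).
So ∂z/∂x = −n_x/n_z = 0.810040050 and ∂z/∂y = −n_y/n_z = 0.283289601.
Intercept c from Well 7: 447.5 − 536431.20 − 1826084.48 = −2362068.19.
At (662325, 6446070): z = 536509.8 + 1826104.6 − 2362068.19 = 546.2 m.

546.2 m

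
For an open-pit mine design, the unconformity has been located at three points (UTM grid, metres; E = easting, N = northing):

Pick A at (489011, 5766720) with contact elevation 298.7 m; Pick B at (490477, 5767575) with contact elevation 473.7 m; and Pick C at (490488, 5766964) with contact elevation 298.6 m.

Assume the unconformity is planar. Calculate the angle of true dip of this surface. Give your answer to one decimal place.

Let the plane be z = a·E + b·N + c.
Pick B−Pick A: 1466a + 855b = 175;  Pick C−Pick A: 1477a + 244b = −0.1.
Solving gives a = −0.04727, b = 0.28573.
Gradient magnitude |∇z| = √(a² + b²) = √(0.00223 + 0.08164) = 0.28961.
True dip = arctan(0.28961) = 16.2°, dipping toward S (azimuth ≈ 171°).

16.2°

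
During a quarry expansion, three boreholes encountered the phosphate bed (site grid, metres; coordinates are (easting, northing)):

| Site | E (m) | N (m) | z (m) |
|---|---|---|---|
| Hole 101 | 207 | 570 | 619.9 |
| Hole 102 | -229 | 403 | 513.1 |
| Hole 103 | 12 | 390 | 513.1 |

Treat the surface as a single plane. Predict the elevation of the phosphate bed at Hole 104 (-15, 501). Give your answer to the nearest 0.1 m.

574.5 m

Two edge vectors: Hole 101→Hole 102 = (-436, -167, -106.8), Hole 101→Hole 103 = (-195, -180, -106.8).
Normal n = (Hole 101→Hole 102) × (Hole 101→Hole 103) = (-1388.4, -25738.8, 45915).
So ∂z/∂E = −n_x/n_z = 0.03024 and ∂z/∂N = −n_y/n_z = 0.56057.
Intercept c from Hole 101: 619.9 − 6.26 − 319.53 = 294.11.
At (-15, 501): z = −0.5 + 280.8 + 294.11 = 574.5 m.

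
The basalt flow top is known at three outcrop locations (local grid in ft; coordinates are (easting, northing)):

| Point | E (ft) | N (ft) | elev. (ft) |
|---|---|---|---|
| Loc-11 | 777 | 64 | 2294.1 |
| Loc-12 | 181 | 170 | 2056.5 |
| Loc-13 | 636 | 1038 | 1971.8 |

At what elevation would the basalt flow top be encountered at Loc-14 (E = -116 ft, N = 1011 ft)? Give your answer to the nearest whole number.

Let the plane be z = a·E + b·N + c.
Loc-12−Loc-11: −596a + 106b = −237.6;  Loc-13−Loc-11: −141a + 974b = −322.3.
Solving gives a = 0.34879, b = −0.28041.
Then c = 2294.1 − a·777 − b·64 = 2041.04.
At (-116, 1011): z = −40.5 − 283.5 + 2041.04 = 1717.1 ft.

1717 ft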